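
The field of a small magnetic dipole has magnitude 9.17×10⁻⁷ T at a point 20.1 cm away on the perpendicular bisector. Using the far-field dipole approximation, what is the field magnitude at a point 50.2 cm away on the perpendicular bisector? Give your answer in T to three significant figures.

Dipole fields scale as 1/r³ in the far field; the geometry is the same at both points.
B₂ = B₁ · (r₁/r₂)³ = 9.17×10⁻⁷ · (20.1/50.2)³.
(r₁/r₂)³ = (0.4004)³ = 0.06419.
B₂ ≈ 5.886×10⁻⁸ T.

B ≈ 5.89×10⁻⁸ T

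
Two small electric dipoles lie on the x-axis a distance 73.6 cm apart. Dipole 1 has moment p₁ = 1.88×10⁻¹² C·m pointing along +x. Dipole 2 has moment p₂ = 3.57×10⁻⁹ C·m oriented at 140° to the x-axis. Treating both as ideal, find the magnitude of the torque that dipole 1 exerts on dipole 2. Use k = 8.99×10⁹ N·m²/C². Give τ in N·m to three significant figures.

τ ≈ 1.95×10⁻¹⁰ N·m

The second dipole sits on the axis of the first, so the field there is axial: E₁ = 2kp₁/r³ along +x.
E₁ = 2(8.99×10⁹)(1.88×10⁻¹²)/(0.736)³ = 0.08478 N/C.
Torque on the second dipole: τ = p₂ E₁ sinθ.
τ = (3.57×10⁻⁹)(0.08478)·sin140° = 1.946×10⁻¹⁰ N·m.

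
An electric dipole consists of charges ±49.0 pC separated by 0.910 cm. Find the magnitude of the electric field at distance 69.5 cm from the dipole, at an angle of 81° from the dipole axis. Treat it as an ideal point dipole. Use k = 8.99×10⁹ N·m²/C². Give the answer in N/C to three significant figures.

Dipole moment p = qd = (4.90×10⁻¹¹ C)(0.00910 m) = 4.459×10⁻¹³ C·m.
At angle θ the dipole field magnitude is E = (kp/r³)·√(1 + 3cos²θ).
kp/r³ = (8.99×10⁹)(4.459×10⁻¹³) / (0.695)³ = 0.01194 N/C.
√(1 + 3cos²81°) = √(1 + 3·0.0245) = √1.0734 ≈ 1.0361.
E ≈ 0.01194 × 1.036 = 0.01237 N/C.

E ≈ 0.0124 N/C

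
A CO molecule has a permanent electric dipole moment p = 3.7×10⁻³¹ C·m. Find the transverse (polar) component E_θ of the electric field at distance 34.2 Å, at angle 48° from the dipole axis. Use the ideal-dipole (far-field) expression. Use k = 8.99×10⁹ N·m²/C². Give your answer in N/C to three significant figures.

For a dipole, E_θ = (kp sinθ)/r³.
kp/r³ = (8.99×10⁹)(3.70×10⁻³¹)/(3.42×10⁻⁹)³ = 8.315×10⁴ N/C.
E_θ = 8.315×10⁴·sin48° = 6.180×10⁴ N/C.

E_θ ≈ 6.18×10⁴ N/C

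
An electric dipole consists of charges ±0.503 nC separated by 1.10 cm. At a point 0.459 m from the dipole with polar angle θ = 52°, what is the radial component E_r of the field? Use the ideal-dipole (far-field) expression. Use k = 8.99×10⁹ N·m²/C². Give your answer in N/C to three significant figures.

Dipole moment p = qd = (5.03×10⁻¹⁰ C)(0.0110 m) = 5.533×10⁻¹² C·m.
For a dipole, E_r = (2kp cosθ)/r³.
kp/r³ = (8.99×10⁹)(5.533×10⁻¹²)/(0.459)³ = 0.5144 N/C.
E_r = 2·0.5144·cos52° = 0.6334 N/C.

E_r ≈ 0.633 N/C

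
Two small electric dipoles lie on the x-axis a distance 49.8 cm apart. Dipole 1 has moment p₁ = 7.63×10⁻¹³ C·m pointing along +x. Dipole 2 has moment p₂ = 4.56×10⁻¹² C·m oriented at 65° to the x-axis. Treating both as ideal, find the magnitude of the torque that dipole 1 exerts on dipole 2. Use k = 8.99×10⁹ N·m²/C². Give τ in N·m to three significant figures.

τ ≈ 4.59×10⁻¹³ N·m

The second dipole sits on the axis of the first, so the field there is axial: E₁ = 2kp₁/r³ along +x.
E₁ = 2(8.99×10⁹)(7.63×10⁻¹³)/(0.498)³ = 0.1111 N/C.
Torque on the second dipole: τ = p₂ E₁ sinθ.
τ = (4.56×10⁻¹²)(0.1111)·sin65° = 4.591×10⁻¹³ N·m.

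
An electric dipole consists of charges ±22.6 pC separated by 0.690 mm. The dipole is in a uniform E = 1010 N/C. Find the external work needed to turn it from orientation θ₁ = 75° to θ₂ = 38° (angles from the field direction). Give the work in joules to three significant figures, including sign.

W ≈ -8.33×10⁻¹² J

Dipole moment p = qd = (2.26×10⁻¹¹ C)(6.90×10⁻⁴ m) = 1.559×10⁻¹⁴ C·m.
W_ext = ΔU = U(θ₂) − U(θ₁) = −pE cosθ₂ − (−pE cosθ₁) = pE(cosθ₁ − cosθ₂).
W = (1.559×10⁻¹⁴)(1010)·(cos75° − cos38°) = (1.575×10⁻¹¹)·(-0.5292) = -8.333×10⁻¹² J.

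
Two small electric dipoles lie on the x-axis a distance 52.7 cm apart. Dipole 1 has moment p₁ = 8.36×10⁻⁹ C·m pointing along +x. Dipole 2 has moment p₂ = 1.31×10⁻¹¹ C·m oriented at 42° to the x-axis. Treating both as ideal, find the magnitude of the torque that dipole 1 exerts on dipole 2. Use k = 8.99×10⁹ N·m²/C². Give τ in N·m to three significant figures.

τ ≈ 9.00×10⁻⁹ N·m

The second dipole sits on the axis of the first, so the field there is axial: E₁ = 2kp₁/r³ along +x.
E₁ = 2(8.99×10⁹)(8.36×10⁻⁹)/(0.527)³ = 1027 N/C.
Torque on the second dipole: τ = p₂ E₁ sinθ.
τ = (1.31×10⁻¹¹)(1027)·sin42° = 9.002×10⁻⁹ N·m.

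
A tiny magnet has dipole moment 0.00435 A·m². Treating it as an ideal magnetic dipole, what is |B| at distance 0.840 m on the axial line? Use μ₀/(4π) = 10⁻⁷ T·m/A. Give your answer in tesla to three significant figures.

B ≈ 1.47×10⁻⁹ T

On axis B = (μ₀/4π)·2m/r³.
B = 2·(10⁻⁷)·(0.00435) / (0.840)³ = 1.468×10⁻⁹ T.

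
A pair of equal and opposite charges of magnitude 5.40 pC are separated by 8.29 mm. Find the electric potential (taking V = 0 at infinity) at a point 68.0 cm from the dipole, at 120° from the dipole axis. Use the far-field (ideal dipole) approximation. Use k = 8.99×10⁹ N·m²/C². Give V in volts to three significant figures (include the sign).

V ≈ -4.35×10⁻⁴ V

Dipole moment p = qd = (5.40×10⁻¹² C)(0.00829 m) = 4.477×10⁻¹⁴ C·m.
The dipole potential is V = kp cosθ / r².
V = (8.99×10⁹)(4.477×10⁻¹⁴)·cos120° / (0.680)² = -4.352×10⁻⁴ V.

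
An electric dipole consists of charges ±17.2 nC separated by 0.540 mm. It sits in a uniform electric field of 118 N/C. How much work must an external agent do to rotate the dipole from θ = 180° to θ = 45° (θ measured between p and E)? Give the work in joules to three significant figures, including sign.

W ≈ -1.87×10⁻⁹ J

Dipole moment p = qd = (1.72×10⁻⁸ C)(5.40×10⁻⁴ m) = 9.288×10⁻¹² C·m.
W_ext = ΔU = U(θ₂) − U(θ₁) = −pE cosθ₂ − (−pE cosθ₁) = pE(cosθ₁ − cosθ₂).
W = (9.288×10⁻¹²)(118)·(cos180° − cos45°) = (1.096×10⁻⁹)·(-1.7071) = -1.871×10⁻⁹ J.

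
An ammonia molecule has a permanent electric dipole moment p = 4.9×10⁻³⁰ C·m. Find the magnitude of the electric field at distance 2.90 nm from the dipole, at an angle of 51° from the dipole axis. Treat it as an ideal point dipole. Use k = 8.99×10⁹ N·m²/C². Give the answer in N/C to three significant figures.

At angle θ the dipole field magnitude is E = (kp/r³)·√(1 + 3cos²θ).
kp/r³ = (8.99×10⁹)(4.90×10⁻³⁰) / (2.90×10⁻⁹)³ = 1.806×10⁶ N/C.
√(1 + 3cos²51°) = √(1 + 3·0.3960) = √2.1881 ≈ 1.4792.
E ≈ 1.806×10⁶ × 1.479 = 2.672×10⁶ N/C.

E ≈ 2.67×10⁶ N/C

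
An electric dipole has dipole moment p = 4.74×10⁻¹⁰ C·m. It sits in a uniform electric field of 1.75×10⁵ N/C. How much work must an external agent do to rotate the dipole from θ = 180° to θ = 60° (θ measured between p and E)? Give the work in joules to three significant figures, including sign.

W_ext = ΔU = U(θ₂) − U(θ₁) = −pE cosθ₂ − (−pE cosθ₁) = pE(cosθ₁ − cosθ₂).
W = (4.74×10⁻¹⁰)(1.75×10⁵)·(cos180° − cos60°) = (8.295×10⁻⁵)·(-1.5000) = -1.244×10⁻⁴ J.

W ≈ -1.24×10⁻⁴ J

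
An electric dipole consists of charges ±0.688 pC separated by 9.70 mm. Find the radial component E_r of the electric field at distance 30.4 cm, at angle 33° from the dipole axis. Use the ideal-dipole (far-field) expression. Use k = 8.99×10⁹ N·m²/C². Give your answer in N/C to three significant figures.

E_r ≈ 0.00358 N/C

Dipole moment p = qd = (6.88×10⁻¹³ C)(0.00970 m) = 6.674×10⁻¹⁵ C·m.
For a dipole, E_r = (2kp cosθ)/r³.
kp/r³ = (8.99×10⁹)(6.674×10⁻¹⁵)/(0.304)³ = 0.002136 N/C.
E_r = 2·0.002136·cos33° = 0.003582 N/C.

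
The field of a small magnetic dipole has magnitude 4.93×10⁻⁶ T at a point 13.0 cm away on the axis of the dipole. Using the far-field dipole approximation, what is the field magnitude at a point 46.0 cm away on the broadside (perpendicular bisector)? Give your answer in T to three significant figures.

Dipole fields scale as 1/r³ in the far field.
The axial field is twice the equatorial field at the same r, so the geometry factor is 1/2.
B₂ = B₁ · (1/2) · (r₁/r₂)³ = 4.93×10⁻⁶ · 0.5 · (13.0/46.0)³.
(r₁/r₂)³ = (0.2826)³ = 0.02257.
B₂ ≈ 5.564×10⁻⁸ T.

B ≈ 5.56×10⁻⁸ T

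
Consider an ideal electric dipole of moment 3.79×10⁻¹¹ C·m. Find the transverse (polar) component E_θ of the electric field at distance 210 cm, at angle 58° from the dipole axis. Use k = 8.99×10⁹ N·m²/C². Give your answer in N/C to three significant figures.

For a dipole, E_θ = (kp sinθ)/r³.
kp/r³ = (8.99×10⁹)(3.79×10⁻¹¹)/(2.10)³ = 0.03679 N/C.
E_θ = 0.03679·sin58° = 0.03120 N/C.

E_θ ≈ 0.0312 N/C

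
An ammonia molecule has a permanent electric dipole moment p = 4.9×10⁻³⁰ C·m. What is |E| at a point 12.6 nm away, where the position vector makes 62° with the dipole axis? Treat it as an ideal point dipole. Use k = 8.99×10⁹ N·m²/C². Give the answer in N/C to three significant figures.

E ≈ 2.84×10⁴ N/C

At angle θ the dipole field magnitude is E = (kp/r³)·√(1 + 3cos²θ).
kp/r³ = (8.99×10⁹)(4.90×10⁻³⁰) / (1.26×10⁻⁸)³ = 2.202×10⁴ N/C.
√(1 + 3cos²62°) = √(1 + 3·0.2204) = √1.6612 ≈ 1.2889.
E ≈ 2.202×10⁴ × 1.289 = 2.838×10⁴ N/C.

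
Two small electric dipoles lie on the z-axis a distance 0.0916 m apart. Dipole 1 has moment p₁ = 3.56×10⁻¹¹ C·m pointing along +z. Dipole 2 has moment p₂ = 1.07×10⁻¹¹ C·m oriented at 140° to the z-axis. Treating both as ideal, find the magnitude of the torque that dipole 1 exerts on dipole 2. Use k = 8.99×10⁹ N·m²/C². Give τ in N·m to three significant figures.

The second dipole sits on the axis of the first, so the field there is axial: E₁ = 2kp₁/r³ along +z.
E₁ = 2(8.99×10⁹)(3.56×10⁻¹¹)/(0.0916)³ = 832.8 N/C.
Torque on the second dipole: τ = p₂ E₁ sinθ.
τ = (1.07×10⁻¹¹)(832.8)·sin140° = 5.728×10⁻⁹ N·m.

τ ≈ 5.73×10⁻⁹ N·m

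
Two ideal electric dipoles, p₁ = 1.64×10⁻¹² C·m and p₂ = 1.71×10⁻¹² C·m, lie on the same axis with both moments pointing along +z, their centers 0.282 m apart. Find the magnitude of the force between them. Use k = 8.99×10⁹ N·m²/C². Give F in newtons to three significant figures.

On-axis field of dipole 1 at distance r: E = 2kp₁/r³. Force on dipole 2 is F = p₂·dE/dr (gradient along axis).
dE/dr = −6kp₁/r⁴, so |F| = 6kp₁p₂/r⁴ (attractive for aligned moments).
F = 6(8.99×10⁹)(1.64×10⁻¹²)(1.71×10⁻¹²)/(0.282)⁴ = 2.392×10⁻¹¹ N.

F ≈ 2.39×10⁻¹¹ N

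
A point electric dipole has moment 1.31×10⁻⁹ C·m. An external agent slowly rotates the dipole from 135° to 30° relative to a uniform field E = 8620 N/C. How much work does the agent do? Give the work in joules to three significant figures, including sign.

W_ext = ΔU = U(θ₂) − U(θ₁) = −pE cosθ₂ − (−pE cosθ₁) = pE(cosθ₁ − cosθ₂).
W = (1.31×10⁻⁹)(8620)·(cos135° − cos30°) = (1.129×10⁻⁵)·(-1.5731) = -1.776×10⁻⁵ J.

W ≈ -1.78×10⁻⁵ J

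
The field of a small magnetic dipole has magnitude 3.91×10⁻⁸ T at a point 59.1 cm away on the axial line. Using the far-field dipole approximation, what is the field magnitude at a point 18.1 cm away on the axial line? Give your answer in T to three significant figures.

B ≈ 1.36×10⁻⁶ T

Dipole fields scale as 1/r³ in the far field; the geometry is the same at both points.
B₂ = B₁ · (r₁/r₂)³ = 3.91×10⁻⁸ · (59.1/18.1)³.
(r₁/r₂)³ = (3.265)³ = 34.81.
B₂ ≈ 1.361×10⁻⁶ T.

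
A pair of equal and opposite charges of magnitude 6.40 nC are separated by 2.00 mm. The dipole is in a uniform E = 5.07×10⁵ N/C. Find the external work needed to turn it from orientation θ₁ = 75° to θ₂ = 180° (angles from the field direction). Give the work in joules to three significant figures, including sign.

Dipole moment p = qd = (6.40×10⁻⁹ C)(0.00200 m) = 1.28×10⁻¹¹ C·m.
W_ext = ΔU = U(θ₂) − U(θ₁) = −pE cosθ₂ − (−pE cosθ₁) = pE(cosθ₁ − cosθ₂).
W = (1.28×10⁻¹¹)(5.07×10⁵)·(cos75° − cos180°) = (6.490×10⁻⁶)·(+1.2588) = 8.169×10⁻⁶ J.

W ≈ 8.17×10⁻⁶ J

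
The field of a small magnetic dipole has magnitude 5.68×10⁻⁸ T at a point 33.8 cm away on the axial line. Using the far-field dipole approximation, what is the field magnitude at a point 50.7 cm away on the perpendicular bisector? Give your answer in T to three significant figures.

B ≈ 8.41×10⁻⁹ T

Dipole fields scale as 1/r³ in the far field.
The axial field is twice the equatorial field at the same r, so the geometry factor is 1/2.
B₂ = B₁ · (1/2) · (r₁/r₂)³ = 5.68×10⁻⁸ · 0.5 · (33.8/50.7)³.
(r₁/r₂)³ = (0.6667)³ = 0.2963.
B₂ ≈ 8.415×10⁻⁹ T.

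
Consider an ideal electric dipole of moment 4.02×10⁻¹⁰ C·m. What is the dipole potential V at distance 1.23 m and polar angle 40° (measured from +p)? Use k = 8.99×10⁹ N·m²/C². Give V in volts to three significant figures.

The dipole potential is V = kp cosθ / r².
V = (8.99×10⁹)(4.02×10⁻¹⁰)·cos40° / (1.23)² = 1.830 V.

V ≈ 1.83 V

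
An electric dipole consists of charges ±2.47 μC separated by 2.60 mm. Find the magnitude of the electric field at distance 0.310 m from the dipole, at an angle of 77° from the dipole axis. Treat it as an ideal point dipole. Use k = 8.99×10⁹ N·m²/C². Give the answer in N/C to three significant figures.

Dipole moment p = qd = (2.47×10⁻⁶ C)(0.00260 m) = 6.422×10⁻⁹ C·m.
At angle θ the dipole field magnitude is E = (kp/r³)·√(1 + 3cos²θ).
kp/r³ = (8.99×10⁹)(6.422×10⁻⁹) / (0.310)³ = 1938 N/C.
√(1 + 3cos²77°) = √(1 + 3·0.0506) = √1.1518 ≈ 1.0732.
E ≈ 1938 × 1.073 = 2080 N/C.

E ≈ 2080 N/C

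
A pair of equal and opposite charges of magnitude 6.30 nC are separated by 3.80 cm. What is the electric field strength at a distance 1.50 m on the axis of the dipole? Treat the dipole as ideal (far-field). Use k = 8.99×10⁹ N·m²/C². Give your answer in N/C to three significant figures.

E ≈ 1.28 N/C

Dipole moment p = qd = (6.30×10⁻⁹ C)(0.0380 m) = 2.394×10⁻¹⁰ C·m.
On the dipole axis E = 2kp/r³.
E = 2·(8.99×10⁹)(2.394×10⁻¹⁰) / (1.50)³ = 1.275 N/C.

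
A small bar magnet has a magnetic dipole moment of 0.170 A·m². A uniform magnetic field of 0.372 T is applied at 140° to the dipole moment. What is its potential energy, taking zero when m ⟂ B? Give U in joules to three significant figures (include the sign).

U ≈ 0.0484 J

U = −m·B = −mB cosθ.
U = −(0.170)(0.372)·cos140° = 0.04844 J.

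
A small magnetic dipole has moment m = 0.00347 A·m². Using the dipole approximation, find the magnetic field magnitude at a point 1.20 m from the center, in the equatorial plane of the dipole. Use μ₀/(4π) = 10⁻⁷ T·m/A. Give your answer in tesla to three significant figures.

B ≈ 2.01×10⁻¹⁰ T

In the equatorial plane B = (μ₀/4π)·m/r³ (half the axial value).
B = (10⁻⁷)·(0.00347) / (1.20)³ = 2.008×10⁻¹⁰ T.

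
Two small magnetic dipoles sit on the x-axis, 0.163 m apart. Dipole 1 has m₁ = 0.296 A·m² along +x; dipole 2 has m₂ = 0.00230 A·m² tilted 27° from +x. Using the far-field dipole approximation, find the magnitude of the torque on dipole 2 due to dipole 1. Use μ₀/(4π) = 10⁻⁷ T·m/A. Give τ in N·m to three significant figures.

Dipole B is on the axis of dipole A, so B₁ there is axial: B₁ = (μ₀/4π)·2m₁/r³ along +x.
B₁ = 2(10⁻⁷)(0.296)/(0.163)³ = 1.367×10⁻⁵ T.
τ = m₂ B₁ sinθ.
τ = (0.00230)(1.367×10⁻⁵)·sin27° = 1.427×10⁻⁸ N·m.

τ ≈ 1.43×10⁻⁸ N·m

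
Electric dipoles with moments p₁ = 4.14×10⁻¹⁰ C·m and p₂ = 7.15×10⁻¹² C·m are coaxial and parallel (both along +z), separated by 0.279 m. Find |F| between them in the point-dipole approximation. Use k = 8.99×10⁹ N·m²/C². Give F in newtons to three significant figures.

On-axis field of dipole 1 at distance r: E = 2kp₁/r³. Force on dipole 2 is F = p₂·dE/dr (gradient along axis).
dE/dr = −6kp₁/r⁴, so |F| = 6kp₁p₂/r⁴ (attractive for aligned moments).
F = 6(8.99×10⁹)(4.14×10⁻¹⁰)(7.15×10⁻¹²)/(0.279)⁴ = 2.635×10⁻⁸ N.

F ≈ 2.64×10⁻⁸ N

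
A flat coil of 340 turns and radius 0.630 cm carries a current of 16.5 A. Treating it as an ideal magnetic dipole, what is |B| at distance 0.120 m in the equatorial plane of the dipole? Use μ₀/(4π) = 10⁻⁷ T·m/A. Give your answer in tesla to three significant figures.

B ≈ 4.05×10⁻⁵ T

m = NIA = NIπa² = 340·(16.5)·π·(0.00630)² = 0.6995 A·m².
In the equatorial plane B = (μ₀/4π)·m/r³ (half the axial value).
B = (10⁻⁷)·(0.6995) / (0.120)³ = 4.048×10⁻⁵ T.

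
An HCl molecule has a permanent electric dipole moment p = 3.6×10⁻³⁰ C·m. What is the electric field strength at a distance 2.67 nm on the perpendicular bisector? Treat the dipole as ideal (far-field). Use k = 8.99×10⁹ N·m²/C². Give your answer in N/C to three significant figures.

E ≈ 1.70×10⁶ N/C

In the equatorial plane E = kp/r³.
E = (8.99×10⁹)(3.60×10⁻³⁰) / (2.67×10⁻⁹)³ = 1.700×10⁶ N/C.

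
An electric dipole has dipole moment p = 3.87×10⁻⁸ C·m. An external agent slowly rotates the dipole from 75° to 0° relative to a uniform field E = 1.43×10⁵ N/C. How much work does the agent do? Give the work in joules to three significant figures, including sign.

W ≈ -0.00410 J

W_ext = ΔU = U(θ₂) − U(θ₁) = −pE cosθ₂ − (−pE cosθ₁) = pE(cosθ₁ − cosθ₂).
W = (3.87×10⁻⁸)(1.43×10⁵)·(cos75° − cos0°) = (0.005534)·(-0.7412) = -0.004102 J.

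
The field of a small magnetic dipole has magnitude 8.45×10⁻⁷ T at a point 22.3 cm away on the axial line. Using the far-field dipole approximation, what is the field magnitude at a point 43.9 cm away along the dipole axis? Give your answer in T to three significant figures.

Dipole fields scale as 1/r³ in the far field; the geometry is the same at both points.
B₂ = B₁ · (r₁/r₂)³ = 8.45×10⁻⁷ · (22.3/43.9)³.
(r₁/r₂)³ = (0.508)³ = 0.1311.
B₂ ≈ 1.108×10⁻⁷ T.

B ≈ 1.11×10⁻⁷ T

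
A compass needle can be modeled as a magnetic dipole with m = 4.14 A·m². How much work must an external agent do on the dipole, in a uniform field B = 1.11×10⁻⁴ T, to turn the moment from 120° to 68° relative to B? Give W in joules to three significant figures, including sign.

W ≈ -4.02×10⁻⁴ J

W_ext = ΔU = −mB cosθ₂ + mB cosθ₁ = mB(cosθ₁ − cosθ₂).
W = (4.14)(1.11×10⁻⁴)·(cos120° − cos68°) = (4.595×10⁻⁴)·(-0.8746) = -4.019×10⁻⁴ J.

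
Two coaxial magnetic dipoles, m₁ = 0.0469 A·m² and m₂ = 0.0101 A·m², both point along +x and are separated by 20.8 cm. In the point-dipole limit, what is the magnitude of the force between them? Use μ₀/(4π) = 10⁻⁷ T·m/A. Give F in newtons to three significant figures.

F ≈ 1.52×10⁻⁷ N

On-axis B of dipole 1: B = (μ₀/4π)·2m₁/r³. Force on dipole 2: F = m₂·dB/dr.
dB/dr = −(μ₀/4π)·6m₁/r⁴, so |F| = (μ₀/4π)·6m₁m₂/r⁴.
F = 6(10⁻⁷)(0.0469)(0.0101)/(0.208)⁴ = 1.518×10⁻⁷ N.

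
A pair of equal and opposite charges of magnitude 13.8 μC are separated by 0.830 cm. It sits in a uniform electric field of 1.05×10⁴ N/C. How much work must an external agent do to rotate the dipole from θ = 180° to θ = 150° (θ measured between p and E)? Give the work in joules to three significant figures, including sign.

W ≈ -1.61×10⁻⁴ J

Dipole moment p = qd = (1.38×10⁻⁵ C)(0.00830 m) = 1.145×10⁻⁷ C·m.
W_ext = ΔU = U(θ₂) − U(θ₁) = −pE cosθ₂ − (−pE cosθ₁) = pE(cosθ₁ − cosθ₂).
W = (1.145×10⁻⁷)(1.05×10⁴)·(cos180° − cos150°) = (0.001202)·(-0.1340) = -1.611×10⁻⁴ J.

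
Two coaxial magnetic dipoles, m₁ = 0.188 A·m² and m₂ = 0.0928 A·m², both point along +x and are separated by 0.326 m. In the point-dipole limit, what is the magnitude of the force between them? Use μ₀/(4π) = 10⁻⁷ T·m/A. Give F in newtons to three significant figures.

F ≈ 9.27×10⁻⁷ N

On-axis B of dipole 1: B = (μ₀/4π)·2m₁/r³. Force on dipole 2: F = m₂·dB/dr.
dB/dr = −(μ₀/4π)·6m₁/r⁴, so |F| = (μ₀/4π)·6m₁m₂/r⁴.
F = 6(10⁻⁷)(0.188)(0.0928)/(0.326)⁴ = 9.268×10⁻⁷ N.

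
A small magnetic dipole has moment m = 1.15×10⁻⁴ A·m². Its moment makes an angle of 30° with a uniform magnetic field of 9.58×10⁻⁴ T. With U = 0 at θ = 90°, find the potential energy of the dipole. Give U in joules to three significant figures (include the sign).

U ≈ -9.54×10⁻⁸ J

U = −m·B = −mB cosθ.
U = −(1.15×10⁻⁴)(9.58×10⁻⁴)·cos30° = -9.541×10⁻⁸ J.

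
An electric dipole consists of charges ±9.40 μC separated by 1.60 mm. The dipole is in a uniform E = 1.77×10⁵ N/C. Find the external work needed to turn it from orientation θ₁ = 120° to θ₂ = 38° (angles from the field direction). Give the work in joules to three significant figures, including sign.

Dipole moment p = qd = (9.40×10⁻⁶ C)(0.00160 m) = 1.504×10⁻⁸ C·m.
W_ext = ΔU = U(θ₂) − U(θ₁) = −pE cosθ₂ − (−pE cosθ₁) = pE(cosθ₁ − cosθ₂).
W = (1.504×10⁻⁸)(1.77×10⁵)·(cos120° − cos38°) = (0.002662)·(-1.2880) = -0.003429 J.

W ≈ -0.00343 J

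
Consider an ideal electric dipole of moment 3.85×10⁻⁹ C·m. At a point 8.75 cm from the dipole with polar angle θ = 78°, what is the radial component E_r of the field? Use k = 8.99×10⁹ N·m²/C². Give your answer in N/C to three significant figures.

E_r ≈ 2.15×10⁴ N/C

For a dipole, E_r = (2kp cosθ)/r³.
kp/r³ = (8.99×10⁹)(3.85×10⁻⁹)/(0.0875)³ = 5.166×10⁴ N/C.
E_r = 2·5.166×10⁴·cos78° = 2.148×10⁴ N/C.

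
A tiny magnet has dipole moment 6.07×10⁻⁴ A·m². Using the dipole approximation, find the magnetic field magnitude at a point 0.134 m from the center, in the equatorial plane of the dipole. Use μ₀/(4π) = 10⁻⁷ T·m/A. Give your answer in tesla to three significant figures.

In the equatorial plane B = (μ₀/4π)·m/r³ (half the axial value).
B = (10⁻⁷)·(6.07×10⁻⁴) / (0.134)³ = 2.523×10⁻⁸ T.

B ≈ 2.52×10⁻⁸ T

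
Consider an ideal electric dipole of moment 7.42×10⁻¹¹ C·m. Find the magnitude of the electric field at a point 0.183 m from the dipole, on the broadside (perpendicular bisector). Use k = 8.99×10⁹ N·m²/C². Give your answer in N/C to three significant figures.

E ≈ 109 N/C

In the equatorial plane E = kp/r³.
E = (8.99×10⁹)(7.42×10⁻¹¹) / (0.183)³ = 108.8 N/C.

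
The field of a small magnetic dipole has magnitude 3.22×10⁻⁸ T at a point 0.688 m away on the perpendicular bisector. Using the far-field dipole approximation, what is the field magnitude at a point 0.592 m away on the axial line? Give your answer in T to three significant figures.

B ≈ 1.01×10⁻⁷ T

Dipole fields scale as 1/r³ in the far field.
The axial field is twice the equatorial field at the same r, so the geometry factor is 2/1.
B₂ = B₁ · (2/1) · (r₁/r₂)³ = 3.22×10⁻⁸ · 2 · (0.688/0.592)³.
(r₁/r₂)³ = (1.162)³ = 1.57.
B₂ ≈ 1.011×10⁻⁷ T.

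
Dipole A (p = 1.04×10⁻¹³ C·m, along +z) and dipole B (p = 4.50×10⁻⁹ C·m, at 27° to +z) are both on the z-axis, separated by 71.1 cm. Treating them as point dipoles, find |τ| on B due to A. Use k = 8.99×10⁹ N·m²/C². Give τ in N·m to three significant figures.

The second dipole sits on the axis of the first, so the field there is axial: E₁ = 2kp₁/r³ along +z.
E₁ = 2(8.99×10⁹)(1.04×10⁻¹³)/(0.711)³ = 0.005203 N/C.
Torque on the second dipole: τ = p₂ E₁ sinθ.
τ = (4.50×10⁻⁹)(0.005203)·sin27° = 1.063×10⁻¹¹ N·m.

τ ≈ 1.06×10⁻¹¹ N·m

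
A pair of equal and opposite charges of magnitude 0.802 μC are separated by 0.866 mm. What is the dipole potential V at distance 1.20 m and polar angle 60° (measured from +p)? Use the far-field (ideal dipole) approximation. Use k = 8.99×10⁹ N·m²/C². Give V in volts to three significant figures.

V ≈ 2.17 V

Dipole moment p = qd = (8.02×10⁻⁷ C)(8.66×10⁻⁴ m) = 6.945×10⁻¹⁰ C·m.
The dipole potential is V = kp cosθ / r².
V = (8.99×10⁹)(6.945×10⁻¹⁰)·cos60° / (1.20)² = 2.168 V.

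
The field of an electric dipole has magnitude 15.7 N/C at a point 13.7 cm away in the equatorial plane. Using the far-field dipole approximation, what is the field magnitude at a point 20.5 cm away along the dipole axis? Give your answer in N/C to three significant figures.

Dipole fields scale as 1/r³ in the far field.
The axial field is twice the equatorial field at the same r, so the geometry factor is 2/1.
E₂ = E₁ · (2/1) · (r₁/r₂)³ = 15.7 · 2 · (13.7/20.5)³.
(r₁/r₂)³ = (0.6683)³ = 0.2985.
E₂ ≈ 9.372 N/C.

E ≈ 9.37 N/C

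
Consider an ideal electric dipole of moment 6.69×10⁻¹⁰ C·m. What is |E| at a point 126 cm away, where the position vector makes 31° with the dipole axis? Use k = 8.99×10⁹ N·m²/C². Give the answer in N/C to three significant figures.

E ≈ 5.38 N/C

At angle θ the dipole field magnitude is E = (kp/r³)·√(1 + 3cos²θ).
kp/r³ = (8.99×10⁹)(6.69×10⁻¹⁰) / (1.26)³ = 3.007 N/C.
√(1 + 3cos²31°) = √(1 + 3·0.7347) = √3.2042 ≈ 1.7900.
E ≈ 3.007 × 1.790 = 5.382 N/C.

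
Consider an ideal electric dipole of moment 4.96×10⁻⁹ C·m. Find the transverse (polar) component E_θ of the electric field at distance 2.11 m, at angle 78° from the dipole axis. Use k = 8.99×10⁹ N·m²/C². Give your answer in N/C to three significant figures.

For a dipole, E_θ = (kp sinθ)/r³.
kp/r³ = (8.99×10⁹)(4.96×10⁻⁹)/(2.11)³ = 4.747 N/C.
E_θ = 4.747·sin78° = 4.643 N/C.

E_θ ≈ 4.64 N/C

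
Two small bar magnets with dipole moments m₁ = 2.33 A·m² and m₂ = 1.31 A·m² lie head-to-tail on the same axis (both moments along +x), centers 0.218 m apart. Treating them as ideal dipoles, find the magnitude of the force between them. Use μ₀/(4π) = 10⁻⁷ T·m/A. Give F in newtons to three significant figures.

On-axis B of dipole 1: B = (μ₀/4π)·2m₁/r³. Force on dipole 2: F = m₂·dB/dr.
dB/dr = −(μ₀/4π)·6m₁/r⁴, so |F| = (μ₀/4π)·6m₁m₂/r⁴.
F = 6(10⁻⁷)(2.33)(1.31)/(0.218)⁴ = 8.109×10⁻⁴ N.

F ≈ 8.11×10⁻⁴ N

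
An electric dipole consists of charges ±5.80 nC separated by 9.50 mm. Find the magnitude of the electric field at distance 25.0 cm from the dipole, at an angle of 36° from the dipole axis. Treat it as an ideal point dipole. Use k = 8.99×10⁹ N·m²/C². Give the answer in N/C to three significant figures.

Dipole moment p = qd = (5.80×10⁻⁹ C)(0.00950 m) = 5.51×10⁻¹¹ C·m.
At angle θ the dipole field magnitude is E = (kp/r³)·√(1 + 3cos²θ).
kp/r³ = (8.99×10⁹)(5.51×10⁻¹¹) / (0.250)³ = 31.70 N/C.
√(1 + 3cos²36°) = √(1 + 3·0.6545) = √2.9635 ≈ 1.7215.
E ≈ 31.70 × 1.721 = 54.58 N/C.

E ≈ 54.6 N/C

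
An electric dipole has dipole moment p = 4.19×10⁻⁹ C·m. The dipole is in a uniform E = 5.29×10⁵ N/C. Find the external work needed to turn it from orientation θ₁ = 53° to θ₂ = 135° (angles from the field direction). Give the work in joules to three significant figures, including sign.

W ≈ 0.00290 J

W_ext = ΔU = U(θ₂) − U(θ₁) = −pE cosθ₂ − (−pE cosθ₁) = pE(cosθ₁ − cosθ₂).
W = (4.19×10⁻⁹)(5.29×10⁵)·(cos53° − cos135°) = (0.002217)·(+1.3089) = 0.002901 J.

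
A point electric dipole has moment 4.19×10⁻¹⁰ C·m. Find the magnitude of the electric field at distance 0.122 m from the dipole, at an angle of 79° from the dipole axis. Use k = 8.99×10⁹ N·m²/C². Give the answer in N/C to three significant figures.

At angle θ the dipole field magnitude is E = (kp/r³)·√(1 + 3cos²θ).
kp/r³ = (8.99×10⁹)(4.19×10⁻¹⁰) / (0.122)³ = 2074 N/C.
√(1 + 3cos²79°) = √(1 + 3·0.0364) = √1.1092 ≈ 1.0532.
E ≈ 2074 × 1.053 = 2185 N/C.

E ≈ 2180 N/C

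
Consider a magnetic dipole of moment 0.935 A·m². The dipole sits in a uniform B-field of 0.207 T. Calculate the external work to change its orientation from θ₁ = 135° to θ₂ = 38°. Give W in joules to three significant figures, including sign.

W_ext = ΔU = −mB cosθ₂ + mB cosθ₁ = mB(cosθ₁ − cosθ₂).
W = (0.935)(0.207)·(cos135° − cos38°) = (0.1935)·(-1.4951) = -0.2894 J.

W ≈ -0.289 J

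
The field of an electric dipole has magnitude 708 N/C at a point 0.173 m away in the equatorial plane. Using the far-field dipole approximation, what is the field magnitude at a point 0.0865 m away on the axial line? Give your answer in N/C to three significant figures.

E ≈ 1.13×10⁴ N/C

Dipole fields scale as 1/r³ in the far field.
The axial field is twice the equatorial field at the same r, so the geometry factor is 2/1.
E₂ = E₁ · (2/1) · (r₁/r₂)³ = 708 · 2 · (0.173/0.0865)³.
(r₁/r₂)³ = (2)³ = 8.
E₂ ≈ 1.133×10⁴ N/C.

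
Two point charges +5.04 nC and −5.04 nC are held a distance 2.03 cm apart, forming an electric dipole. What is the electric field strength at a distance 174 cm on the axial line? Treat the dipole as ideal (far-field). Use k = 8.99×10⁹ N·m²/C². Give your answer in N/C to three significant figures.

Dipole moment p = qd = (5.04×10⁻⁹ C)(0.0203 m) = 1.023×10⁻¹⁰ C·m.
On the dipole axis E = 2kp/r³.
E = 2·(8.99×10⁹)(1.023×10⁻¹⁰) / (1.74)³ = 0.3492 N/C.

E ≈ 0.349 N/C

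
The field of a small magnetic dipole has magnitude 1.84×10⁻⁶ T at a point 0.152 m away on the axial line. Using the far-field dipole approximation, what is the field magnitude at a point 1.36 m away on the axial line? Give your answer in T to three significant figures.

Dipole fields scale as 1/r³ in the far field; the geometry is the same at both points.
B₂ = B₁ · (r₁/r₂)³ = 1.84×10⁻⁶ · (0.152/1.36)³.
(r₁/r₂)³ = (0.1118)³ = 0.001396.
B₂ ≈ 2.569×10⁻⁹ T.

B ≈ 2.57×10⁻⁹ T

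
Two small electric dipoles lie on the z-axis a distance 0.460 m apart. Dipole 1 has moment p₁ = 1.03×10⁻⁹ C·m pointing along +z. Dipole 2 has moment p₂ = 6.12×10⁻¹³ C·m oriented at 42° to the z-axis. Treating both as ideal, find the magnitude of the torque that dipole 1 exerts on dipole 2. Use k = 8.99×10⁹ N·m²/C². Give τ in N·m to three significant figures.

The second dipole sits on the axis of the first, so the field there is axial: E₁ = 2kp₁/r³ along +z.
E₁ = 2(8.99×10⁹)(1.03×10⁻⁹)/(0.460)³ = 190.3 N/C.
Torque on the second dipole: τ = p₂ E₁ sinθ.
τ = (6.12×10⁻¹³)(190.3)·sin42° = 7.791×10⁻¹¹ N·m.

τ ≈ 7.79×10⁻¹¹ N·m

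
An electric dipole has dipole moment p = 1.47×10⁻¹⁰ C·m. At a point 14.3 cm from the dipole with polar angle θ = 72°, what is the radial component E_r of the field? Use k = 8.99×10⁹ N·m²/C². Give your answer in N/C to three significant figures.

E_r ≈ 279 N/C

For a dipole, E_r = (2kp cosθ)/r³.
kp/r³ = (8.99×10⁹)(1.47×10⁻¹⁰)/(0.143)³ = 451.9 N/C.
E_r = 2·451.9·cos72° = 279.3 N/C.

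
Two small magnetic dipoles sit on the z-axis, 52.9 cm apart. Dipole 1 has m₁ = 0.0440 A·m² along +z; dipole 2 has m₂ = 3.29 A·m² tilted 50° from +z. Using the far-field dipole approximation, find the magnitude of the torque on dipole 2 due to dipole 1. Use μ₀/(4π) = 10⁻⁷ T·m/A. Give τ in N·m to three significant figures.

τ ≈ 1.50×10⁻⁷ N·m

Dipole B is on the axis of dipole A, so B₁ there is axial: B₁ = (μ₀/4π)·2m₁/r³ along +z.
B₁ = 2(10⁻⁷)(0.0440)/(0.529)³ = 5.945×10⁻⁸ T.
τ = m₂ B₁ sinθ.
τ = (3.29)(5.945×10⁻⁸)·sin50° = 1.498×10⁻⁷ N·m.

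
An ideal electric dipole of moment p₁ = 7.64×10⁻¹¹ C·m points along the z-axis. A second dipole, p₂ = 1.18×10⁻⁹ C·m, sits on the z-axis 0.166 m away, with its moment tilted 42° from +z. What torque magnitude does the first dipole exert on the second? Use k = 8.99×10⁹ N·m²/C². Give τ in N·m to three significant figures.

τ ≈ 2.37×10⁻⁷ N·m

The second dipole sits on the axis of the first, so the field there is axial: E₁ = 2kp₁/r³ along +z.
E₁ = 2(8.99×10⁹)(7.64×10⁻¹¹)/(0.166)³ = 300.3 N/C.
Torque on the second dipole: τ = p₂ E₁ sinθ.
τ = (1.18×10⁻⁹)(300.3)·sin42° = 2.371×10⁻⁷ N·m.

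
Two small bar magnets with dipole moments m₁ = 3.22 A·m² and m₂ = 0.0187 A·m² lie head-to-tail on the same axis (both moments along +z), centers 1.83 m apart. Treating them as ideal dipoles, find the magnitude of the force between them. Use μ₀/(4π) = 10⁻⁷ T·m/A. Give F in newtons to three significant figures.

F ≈ 3.22×10⁻⁹ N

On-axis B of dipole 1: B = (μ₀/4π)·2m₁/r³. Force on dipole 2: F = m₂·dB/dr.
dB/dr = −(μ₀/4π)·6m₁/r⁴, so |F| = (μ₀/4π)·6m₁m₂/r⁴.
F = 6(10⁻⁷)(3.22)(0.0187)/(1.83)⁴ = 3.221×10⁻⁹ N.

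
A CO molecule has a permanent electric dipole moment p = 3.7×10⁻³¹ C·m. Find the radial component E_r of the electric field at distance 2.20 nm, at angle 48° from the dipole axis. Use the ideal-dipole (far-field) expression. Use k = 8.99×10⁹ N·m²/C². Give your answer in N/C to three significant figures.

E_r ≈ 4.18×10⁵ N/C

For a dipole, E_r = (2kp cosθ)/r³.
kp/r³ = (8.99×10⁹)(3.70×10⁻³¹)/(2.20×10⁻⁹)³ = 3.124×10⁵ N/C.
E_r = 2·3.124×10⁵·cos48° = 4.181×10⁵ N/C.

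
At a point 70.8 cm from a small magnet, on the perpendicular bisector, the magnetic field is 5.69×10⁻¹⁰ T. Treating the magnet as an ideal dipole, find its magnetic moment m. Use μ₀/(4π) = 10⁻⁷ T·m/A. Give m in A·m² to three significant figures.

m ≈ 0.00202 A·m²

In the equatorial plane B = (μ₀/4π)·m/r³, so m = Br³·4π/(μ₀).
m = (5.69×10⁻¹⁰)·(0.708)³ / (10⁻⁷) = 0.002019 A·m².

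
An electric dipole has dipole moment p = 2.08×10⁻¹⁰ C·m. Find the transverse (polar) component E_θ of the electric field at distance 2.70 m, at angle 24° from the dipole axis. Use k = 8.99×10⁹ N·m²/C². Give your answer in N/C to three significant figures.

E_θ ≈ 0.0386 N/C

For a dipole, E_θ = (kp sinθ)/r³.
kp/r³ = (8.99×10⁹)(2.08×10⁻¹⁰)/(2.70)³ = 0.09500 N/C.
E_θ = 0.09500·sin24° = 0.03864 N/C.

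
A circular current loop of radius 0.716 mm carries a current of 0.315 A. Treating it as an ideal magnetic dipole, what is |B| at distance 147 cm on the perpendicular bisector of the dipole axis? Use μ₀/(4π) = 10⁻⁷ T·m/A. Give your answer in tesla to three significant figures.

B ≈ 1.60×10⁻¹⁴ T

Magnetic moment m = IA = Iπa² = (0.315)·π·(7.16×10⁻⁴)² = 5.073×10⁻⁷ A·m².
In the equatorial plane B = (μ₀/4π)·m/r³ (half the axial value).
B = (10⁻⁷)·(5.073×10⁻⁷) / (1.47)³ = 1.597×10⁻¹⁴ T.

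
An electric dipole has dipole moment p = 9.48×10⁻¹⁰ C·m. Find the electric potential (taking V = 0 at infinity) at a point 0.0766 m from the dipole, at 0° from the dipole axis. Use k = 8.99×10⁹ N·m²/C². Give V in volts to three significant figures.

V ≈ 1450 V

The dipole potential is V = kp cosθ / r².
V = (8.99×10⁹)(9.48×10⁻¹⁰)·cos0° / (0.0766)² = 1452 V.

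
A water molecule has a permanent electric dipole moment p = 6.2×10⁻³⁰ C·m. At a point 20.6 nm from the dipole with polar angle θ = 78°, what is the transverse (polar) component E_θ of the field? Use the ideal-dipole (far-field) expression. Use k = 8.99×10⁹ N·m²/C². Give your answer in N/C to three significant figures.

For a dipole, E_θ = (kp sinθ)/r³.
kp/r³ = (8.99×10⁹)(6.20×10⁻³⁰)/(2.06×10⁻⁸)³ = 6376 N/C.
E_θ = 6376·sin78° = 6237 N/C.

E_θ ≈ 6240 N/C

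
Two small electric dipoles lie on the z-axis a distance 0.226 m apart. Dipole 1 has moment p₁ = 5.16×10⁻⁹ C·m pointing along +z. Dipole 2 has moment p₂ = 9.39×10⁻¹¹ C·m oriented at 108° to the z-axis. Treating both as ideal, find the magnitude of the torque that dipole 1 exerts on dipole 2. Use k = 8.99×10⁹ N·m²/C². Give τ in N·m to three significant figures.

The second dipole sits on the axis of the first, so the field there is axial: E₁ = 2kp₁/r³ along +z.
E₁ = 2(8.99×10⁹)(5.16×10⁻⁹)/(0.226)³ = 8037 N/C.
Torque on the second dipole: τ = p₂ E₁ sinθ.
τ = (9.39×10⁻¹¹)(8037)·sin108° = 7.178×10⁻⁷ N·m.

τ ≈ 7.18×10⁻⁷ N·m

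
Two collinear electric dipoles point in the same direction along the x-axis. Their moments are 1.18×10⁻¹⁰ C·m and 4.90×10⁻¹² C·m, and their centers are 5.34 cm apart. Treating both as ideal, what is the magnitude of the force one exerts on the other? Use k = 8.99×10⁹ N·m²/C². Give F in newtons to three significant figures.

On-axis field of dipole 1 at distance r: E = 2kp₁/r³. Force on dipole 2 is F = p₂·dE/dr (gradient along axis).
dE/dr = −6kp₁/r⁴, so |F| = 6kp₁p₂/r⁴ (attractive for aligned moments).
F = 6(8.99×10⁹)(1.18×10⁻¹⁰)(4.90×10⁻¹²)/(0.0534)⁴ = 3.836×10⁻⁶ N.

F ≈ 3.84×10⁻⁶ N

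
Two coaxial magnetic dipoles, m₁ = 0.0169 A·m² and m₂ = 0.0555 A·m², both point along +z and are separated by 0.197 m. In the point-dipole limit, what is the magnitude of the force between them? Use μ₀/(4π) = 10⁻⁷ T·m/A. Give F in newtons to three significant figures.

F ≈ 3.74×10⁻⁷ N

On-axis B of dipole 1: B = (μ₀/4π)·2m₁/r³. Force on dipole 2: F = m₂·dB/dr.
dB/dr = −(μ₀/4π)·6m₁/r⁴, so |F| = (μ₀/4π)·6m₁m₂/r⁴.
F = 6(10⁻⁷)(0.0169)(0.0555)/(0.197)⁴ = 3.737×10⁻⁷ N.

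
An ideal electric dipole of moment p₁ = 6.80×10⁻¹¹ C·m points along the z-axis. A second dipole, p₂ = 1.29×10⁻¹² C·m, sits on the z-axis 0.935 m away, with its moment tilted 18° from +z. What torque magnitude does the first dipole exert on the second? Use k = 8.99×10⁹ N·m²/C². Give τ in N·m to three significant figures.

The second dipole sits on the axis of the first, so the field there is axial: E₁ = 2kp₁/r³ along +z.
E₁ = 2(8.99×10⁹)(6.80×10⁻¹¹)/(0.935)³ = 1.496 N/C.
Torque on the second dipole: τ = p₂ E₁ sinθ.
τ = (1.29×10⁻¹²)(1.496)·sin18° = 5.963×10⁻¹³ N·m.

τ ≈ 5.96×10⁻¹³ N·m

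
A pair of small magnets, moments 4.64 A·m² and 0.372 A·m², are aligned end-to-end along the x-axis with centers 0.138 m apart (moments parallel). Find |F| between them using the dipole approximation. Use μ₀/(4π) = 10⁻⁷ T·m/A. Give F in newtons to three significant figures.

On-axis B of dipole 1: B = (μ₀/4π)·2m₁/r³. Force on dipole 2: F = m₂·dB/dr.
dB/dr = −(μ₀/4π)·6m₁/r⁴, so |F| = (μ₀/4π)·6m₁m₂/r⁴.
F = 6(10⁻⁷)(4.64)(0.372)/(0.138)⁴ = 0.002856 N.

F ≈ 0.00286 N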